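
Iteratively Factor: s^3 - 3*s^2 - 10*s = (s)*(s^2 - 3*s - 10) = s*(s - 5)*(s + 2)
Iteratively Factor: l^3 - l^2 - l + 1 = (l - 1)*(l^2 - 1) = (l - 1)^2*(l + 1)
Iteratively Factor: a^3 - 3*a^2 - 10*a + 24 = (a - 4)*(a^2 + a - 6) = (a - 4)*(a + 3)*(a - 2)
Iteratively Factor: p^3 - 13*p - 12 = (p + 1)*(p^2 - p - 12) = (p - 4)*(p + 1)*(p + 3)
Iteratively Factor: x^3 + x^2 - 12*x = (x - 3)*(x^2 + 4*x) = (x - 3)*(x + 4)*(x)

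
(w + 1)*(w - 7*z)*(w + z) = w^3 - 6*w^2*z + w^2 - 7*w*z^2 - 6*w*z - 7*z^2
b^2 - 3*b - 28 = (b - 7)*(b + 4)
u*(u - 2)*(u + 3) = u^3 + u^2 - 6*u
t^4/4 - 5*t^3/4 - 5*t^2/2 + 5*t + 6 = (t/2 + 1/2)*(t/2 + 1)*(t - 6)*(t - 2)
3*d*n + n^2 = n*(3*d + n)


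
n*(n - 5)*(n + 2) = n^3 - 3*n^2 - 10*n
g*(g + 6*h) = g^2 + 6*g*h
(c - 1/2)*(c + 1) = c^2 + c/2 - 1/2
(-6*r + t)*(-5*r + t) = 30*r^2 - 11*r*t + t^2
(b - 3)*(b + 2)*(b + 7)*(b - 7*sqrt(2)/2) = b^4 - 7*sqrt(2)*b^3/2 + 6*b^3 - 21*sqrt(2)*b^2 - 13*b^2 - 42*b + 91*sqrt(2)*b/2 + 147*sqrt(2)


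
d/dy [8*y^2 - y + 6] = 16*y - 1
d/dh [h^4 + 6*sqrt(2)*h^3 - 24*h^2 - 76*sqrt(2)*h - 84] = 4*h^3 + 18*sqrt(2)*h^2 - 48*h - 76*sqrt(2)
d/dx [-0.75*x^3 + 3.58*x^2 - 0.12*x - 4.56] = -2.25*x^2 + 7.16*x - 0.12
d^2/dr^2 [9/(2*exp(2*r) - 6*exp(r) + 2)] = 9*((3 - 4*exp(r))*(exp(2*r) - 3*exp(r) + 1) + 2*(2*exp(r) - 3)^2*exp(r))*exp(r)/(2*(exp(2*r) - 3*exp(r) + 1)^3)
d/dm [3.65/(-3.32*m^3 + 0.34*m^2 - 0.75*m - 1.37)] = (36.354*m^2 - 2.482*m + 2.7375)/(3.32*m^3 - 0.34*m^2 + 0.75*m + 1.37)^2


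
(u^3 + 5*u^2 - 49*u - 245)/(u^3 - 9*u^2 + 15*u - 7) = (u^2 + 12*u + 35)/(u^2 - 2*u + 1)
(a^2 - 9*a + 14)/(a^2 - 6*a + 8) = (a - 7)/(a - 4)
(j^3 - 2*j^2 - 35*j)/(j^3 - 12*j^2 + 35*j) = (j + 5)/(j - 5)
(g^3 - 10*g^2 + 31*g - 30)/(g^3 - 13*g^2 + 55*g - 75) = (g - 2)/(g - 5)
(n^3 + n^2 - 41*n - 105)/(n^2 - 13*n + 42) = (n^2 + 8*n + 15)/(n - 6)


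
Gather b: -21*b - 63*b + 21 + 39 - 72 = -84*b - 12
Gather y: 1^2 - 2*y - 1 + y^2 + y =y^2 - y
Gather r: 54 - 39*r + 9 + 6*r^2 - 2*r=6*r^2 - 41*r + 63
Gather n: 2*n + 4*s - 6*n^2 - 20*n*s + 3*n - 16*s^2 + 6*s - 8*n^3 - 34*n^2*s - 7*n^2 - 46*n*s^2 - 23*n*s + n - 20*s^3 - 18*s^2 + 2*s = -8*n^3 + n^2*(-34*s - 13) + n*(-46*s^2 - 43*s + 6) - 20*s^3 - 34*s^2 + 12*s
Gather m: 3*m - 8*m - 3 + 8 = 5 - 5*m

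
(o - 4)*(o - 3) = o^2 - 7*o + 12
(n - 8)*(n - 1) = n^2 - 9*n + 8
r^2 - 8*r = r*(r - 8)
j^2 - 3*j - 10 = (j - 5)*(j + 2)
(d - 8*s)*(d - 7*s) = d^2 - 15*d*s + 56*s^2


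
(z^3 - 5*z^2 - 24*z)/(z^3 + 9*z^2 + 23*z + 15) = z*(z - 8)/(z^2 + 6*z + 5)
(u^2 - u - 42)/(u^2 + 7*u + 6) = (u - 7)/(u + 1)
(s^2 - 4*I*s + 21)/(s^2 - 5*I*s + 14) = (s + 3*I)/(s + 2*I)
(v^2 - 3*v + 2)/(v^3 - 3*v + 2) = (v - 2)/(v^2 + v - 2)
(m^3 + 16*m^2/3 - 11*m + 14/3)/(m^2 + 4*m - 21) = (3*m^2 - 5*m + 2)/(3*(m - 3))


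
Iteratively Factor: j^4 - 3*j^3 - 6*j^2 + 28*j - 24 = (j - 2)*(j^3 - j^2 - 8*j + 12) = (j - 2)^2*(j^2 + j - 6) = (j - 2)^3*(j + 3)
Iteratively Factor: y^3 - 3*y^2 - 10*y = (y + 2)*(y^2 - 5*y) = y*(y + 2)*(y - 5)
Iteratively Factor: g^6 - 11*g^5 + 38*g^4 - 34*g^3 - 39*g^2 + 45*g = (g)*(g^5 - 11*g^4 + 38*g^3 - 34*g^2 - 39*g + 45) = g*(g - 1)*(g^4 - 10*g^3 + 28*g^2 - 6*g - 45) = g*(g - 1)*(g + 1)*(g^3 - 11*g^2 + 39*g - 45) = g*(g - 3)*(g - 1)*(g + 1)*(g^2 - 8*g + 15) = g*(g - 3)^2*(g - 1)*(g + 1)*(g - 5)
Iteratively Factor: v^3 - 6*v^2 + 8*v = (v - 4)*(v^2 - 2*v) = v*(v - 4)*(v - 2)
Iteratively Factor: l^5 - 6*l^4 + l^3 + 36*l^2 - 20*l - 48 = (l - 3)*(l^4 - 3*l^3 - 8*l^2 + 12*l + 16) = (l - 3)*(l - 2)*(l^3 - l^2 - 10*l - 8) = (l - 4)*(l - 3)*(l - 2)*(l^2 + 3*l + 2) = (l - 4)*(l - 3)*(l - 2)*(l + 2)*(l + 1)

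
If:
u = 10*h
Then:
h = u/10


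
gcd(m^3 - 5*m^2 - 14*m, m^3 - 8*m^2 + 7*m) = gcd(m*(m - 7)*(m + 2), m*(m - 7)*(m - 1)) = m^2 - 7*m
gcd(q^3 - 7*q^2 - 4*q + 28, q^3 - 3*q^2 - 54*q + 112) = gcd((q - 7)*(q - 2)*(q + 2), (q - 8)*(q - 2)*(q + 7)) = q - 2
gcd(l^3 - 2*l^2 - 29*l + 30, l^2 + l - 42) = l - 6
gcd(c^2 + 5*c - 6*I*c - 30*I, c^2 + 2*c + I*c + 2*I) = 1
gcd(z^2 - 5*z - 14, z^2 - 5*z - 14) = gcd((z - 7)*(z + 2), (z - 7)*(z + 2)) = z^2 - 5*z - 14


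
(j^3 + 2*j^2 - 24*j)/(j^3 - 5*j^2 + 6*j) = (j^2 + 2*j - 24)/(j^2 - 5*j + 6)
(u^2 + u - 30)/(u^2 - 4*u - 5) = (u + 6)/(u + 1)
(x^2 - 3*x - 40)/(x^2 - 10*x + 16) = (x + 5)/(x - 2)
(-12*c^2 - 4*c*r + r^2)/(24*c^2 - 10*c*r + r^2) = (2*c + r)/(-4*c + r)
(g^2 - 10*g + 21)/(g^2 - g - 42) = (g - 3)/(g + 6)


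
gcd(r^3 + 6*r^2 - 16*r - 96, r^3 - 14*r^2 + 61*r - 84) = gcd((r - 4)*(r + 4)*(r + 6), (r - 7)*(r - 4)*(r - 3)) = r - 4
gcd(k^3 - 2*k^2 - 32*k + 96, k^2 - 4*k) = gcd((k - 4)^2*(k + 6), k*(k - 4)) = k - 4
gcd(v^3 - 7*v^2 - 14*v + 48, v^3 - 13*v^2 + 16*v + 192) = v^2 - 5*v - 24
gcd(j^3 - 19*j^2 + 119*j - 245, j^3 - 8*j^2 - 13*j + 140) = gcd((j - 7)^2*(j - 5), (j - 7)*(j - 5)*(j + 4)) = j^2 - 12*j + 35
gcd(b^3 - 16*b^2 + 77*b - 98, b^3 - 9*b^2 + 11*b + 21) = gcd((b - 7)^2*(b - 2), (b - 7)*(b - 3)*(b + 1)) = b - 7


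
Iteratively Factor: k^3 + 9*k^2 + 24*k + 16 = (k + 4)*(k^2 + 5*k + 4) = (k + 4)^2*(k + 1)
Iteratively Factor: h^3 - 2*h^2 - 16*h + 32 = (h - 4)*(h^2 + 2*h - 8) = (h - 4)*(h - 2)*(h + 4)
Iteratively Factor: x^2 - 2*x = (x)*(x - 2)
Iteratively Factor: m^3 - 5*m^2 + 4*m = (m)*(m^2 - 5*m + 4) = m*(m - 1)*(m - 4)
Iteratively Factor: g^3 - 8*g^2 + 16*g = (g)*(g^2 - 8*g + 16) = g*(g - 4)*(g - 4)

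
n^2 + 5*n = n*(n + 5)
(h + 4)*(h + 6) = h^2 + 10*h + 24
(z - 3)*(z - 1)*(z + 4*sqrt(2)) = z^3 - 4*z^2 + 4*sqrt(2)*z^2 - 16*sqrt(2)*z + 3*z + 12*sqrt(2)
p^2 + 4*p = p*(p + 4)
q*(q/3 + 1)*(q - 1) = q^3/3 + 2*q^2/3 - q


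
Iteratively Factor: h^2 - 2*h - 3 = (h - 3)*(h + 1)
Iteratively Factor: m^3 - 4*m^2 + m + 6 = (m - 2)*(m^2 - 2*m - 3) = (m - 3)*(m - 2)*(m + 1)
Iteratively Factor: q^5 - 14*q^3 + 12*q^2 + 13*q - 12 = (q + 4)*(q^4 - 4*q^3 + 2*q^2 + 4*q - 3) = (q - 1)*(q + 4)*(q^3 - 3*q^2 - q + 3) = (q - 1)*(q + 1)*(q + 4)*(q^2 - 4*q + 3) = (q - 1)^2*(q + 1)*(q + 4)*(q - 3)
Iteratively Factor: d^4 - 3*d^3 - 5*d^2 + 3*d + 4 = (d + 1)*(d^3 - 4*d^2 - d + 4) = (d - 4)*(d + 1)*(d^2 - 1) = (d - 4)*(d - 1)*(d + 1)*(d + 1)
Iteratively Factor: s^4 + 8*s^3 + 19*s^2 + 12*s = (s + 4)*(s^3 + 4*s^2 + 3*s) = s*(s + 4)*(s^2 + 4*s + 3) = s*(s + 3)*(s + 4)*(s + 1)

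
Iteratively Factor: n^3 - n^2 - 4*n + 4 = (n - 1)*(n^2 - 4) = (n - 2)*(n - 1)*(n + 2)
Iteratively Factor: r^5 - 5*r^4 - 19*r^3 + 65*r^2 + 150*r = (r + 3)*(r^4 - 8*r^3 + 5*r^2 + 50*r) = (r - 5)*(r + 3)*(r^3 - 3*r^2 - 10*r) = (r - 5)*(r + 2)*(r + 3)*(r^2 - 5*r) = r*(r - 5)*(r + 2)*(r + 3)*(r - 5)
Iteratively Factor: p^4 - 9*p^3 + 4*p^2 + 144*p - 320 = (p - 4)*(p^3 - 5*p^2 - 16*p + 80) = (p - 4)*(p + 4)*(p^2 - 9*p + 20) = (p - 5)*(p - 4)*(p + 4)*(p - 4)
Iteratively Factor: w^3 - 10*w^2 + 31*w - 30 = (w - 5)*(w^2 - 5*w + 6) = (w - 5)*(w - 2)*(w - 3)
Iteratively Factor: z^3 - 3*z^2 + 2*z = (z - 2)*(z^2 - z) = z*(z - 2)*(z - 1)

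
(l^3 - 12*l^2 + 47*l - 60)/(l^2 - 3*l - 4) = (l^2 - 8*l + 15)/(l + 1)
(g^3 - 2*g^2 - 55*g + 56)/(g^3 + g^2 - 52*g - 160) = (g^2 + 6*g - 7)/(g^2 + 9*g + 20)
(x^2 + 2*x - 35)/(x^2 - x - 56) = (x - 5)/(x - 8)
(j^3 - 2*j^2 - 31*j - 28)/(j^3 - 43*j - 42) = (j + 4)/(j + 6)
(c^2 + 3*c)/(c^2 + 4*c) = (c + 3)/(c + 4)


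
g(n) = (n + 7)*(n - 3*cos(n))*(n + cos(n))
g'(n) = (1 - sin(n))*(n + 7)*(n - 3*cos(n)) + (n + 7)*(n + cos(n))*(3*sin(n) + 1) + (n - 3*cos(n))*(n + cos(n)) = -(n + 7)*(n - 3*cos(n))*(sin(n) - 1) + (n + 7)*(n + cos(n))*(3*sin(n) + 1) + (n - 3*cos(n))*(n + cos(n))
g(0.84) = -13.74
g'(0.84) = 34.14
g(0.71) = -17.72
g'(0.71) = 26.96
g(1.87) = 38.48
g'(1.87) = 59.45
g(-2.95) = 0.08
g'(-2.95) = -6.83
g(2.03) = 48.14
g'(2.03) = 61.33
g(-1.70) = 12.73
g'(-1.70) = 7.68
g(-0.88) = 4.15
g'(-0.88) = -27.62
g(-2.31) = 4.04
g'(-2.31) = 15.54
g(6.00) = 282.26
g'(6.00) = 88.23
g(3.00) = 120.00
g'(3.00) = 91.88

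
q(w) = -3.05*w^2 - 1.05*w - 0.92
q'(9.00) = -55.95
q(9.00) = -257.42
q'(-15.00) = 90.45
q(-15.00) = -671.42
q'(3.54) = -22.64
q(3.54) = -42.86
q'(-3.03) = 17.43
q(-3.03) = -25.74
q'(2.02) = -13.37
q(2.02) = -15.49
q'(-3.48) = 20.18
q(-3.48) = -34.20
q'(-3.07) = 17.68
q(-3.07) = -26.44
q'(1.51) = -10.26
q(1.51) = -9.46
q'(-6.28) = 37.26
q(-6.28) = -114.61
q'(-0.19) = 0.11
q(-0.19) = -0.83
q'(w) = -6.1*w - 1.05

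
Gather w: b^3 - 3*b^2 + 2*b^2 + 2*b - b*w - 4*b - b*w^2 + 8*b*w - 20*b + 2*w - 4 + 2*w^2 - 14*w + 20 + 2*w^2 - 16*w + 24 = b^3 - b^2 - 22*b + w^2*(4 - b) + w*(7*b - 28) + 40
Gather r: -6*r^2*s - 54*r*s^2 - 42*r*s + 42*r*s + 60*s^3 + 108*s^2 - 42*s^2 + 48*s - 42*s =-6*r^2*s - 54*r*s^2 + 60*s^3 + 66*s^2 + 6*s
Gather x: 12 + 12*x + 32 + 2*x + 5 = 14*x + 49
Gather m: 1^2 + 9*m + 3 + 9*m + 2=18*m + 6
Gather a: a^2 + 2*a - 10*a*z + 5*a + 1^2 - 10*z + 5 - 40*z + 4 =a^2 + a*(7 - 10*z) - 50*z + 10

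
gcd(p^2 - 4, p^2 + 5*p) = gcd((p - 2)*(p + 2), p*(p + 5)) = 1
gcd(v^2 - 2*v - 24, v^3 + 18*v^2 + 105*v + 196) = v + 4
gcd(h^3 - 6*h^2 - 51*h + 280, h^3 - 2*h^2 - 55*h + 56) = h^2 - h - 56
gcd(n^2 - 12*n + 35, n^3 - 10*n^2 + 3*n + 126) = n - 7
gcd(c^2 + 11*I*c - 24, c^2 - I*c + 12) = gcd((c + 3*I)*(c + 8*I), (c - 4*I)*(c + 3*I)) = c + 3*I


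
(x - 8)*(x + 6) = x^2 - 2*x - 48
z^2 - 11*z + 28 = (z - 7)*(z - 4)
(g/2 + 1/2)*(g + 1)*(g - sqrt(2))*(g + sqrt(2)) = g^4/2 + g^3 - g^2/2 - 2*g - 1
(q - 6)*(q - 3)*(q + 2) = q^3 - 7*q^2 + 36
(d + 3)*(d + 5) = d^2 + 8*d + 15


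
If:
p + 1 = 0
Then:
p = -1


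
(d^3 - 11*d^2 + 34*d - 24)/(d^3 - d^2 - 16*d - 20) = (-d^3 + 11*d^2 - 34*d + 24)/(-d^3 + d^2 + 16*d + 20)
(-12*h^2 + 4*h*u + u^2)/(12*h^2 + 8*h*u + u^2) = (-2*h + u)/(2*h + u)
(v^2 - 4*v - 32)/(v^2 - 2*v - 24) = (v - 8)/(v - 6)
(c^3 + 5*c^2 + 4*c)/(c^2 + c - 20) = c*(c^2 + 5*c + 4)/(c^2 + c - 20)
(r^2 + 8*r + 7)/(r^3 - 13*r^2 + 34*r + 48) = (r + 7)/(r^2 - 14*r + 48)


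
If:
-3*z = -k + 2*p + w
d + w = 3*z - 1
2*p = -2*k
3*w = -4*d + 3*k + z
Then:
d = 1 - z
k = 7*z/3 - 2/3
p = 2/3 - 7*z/3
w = 4*z - 2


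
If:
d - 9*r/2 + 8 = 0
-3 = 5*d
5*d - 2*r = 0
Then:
No Solution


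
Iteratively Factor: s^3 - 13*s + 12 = (s + 4)*(s^2 - 4*s + 3) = (s - 3)*(s + 4)*(s - 1)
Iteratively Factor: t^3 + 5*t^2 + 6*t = (t + 2)*(t^2 + 3*t) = (t + 2)*(t + 3)*(t)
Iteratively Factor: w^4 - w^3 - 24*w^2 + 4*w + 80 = (w + 2)*(w^3 - 3*w^2 - 18*w + 40) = (w + 2)*(w + 4)*(w^2 - 7*w + 10) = (w - 5)*(w + 2)*(w + 4)*(w - 2)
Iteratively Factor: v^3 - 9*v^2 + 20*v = (v - 4)*(v^2 - 5*v) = v*(v - 4)*(v - 5)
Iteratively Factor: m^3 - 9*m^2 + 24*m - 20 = (m - 2)*(m^2 - 7*m + 10) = (m - 2)^2*(m - 5)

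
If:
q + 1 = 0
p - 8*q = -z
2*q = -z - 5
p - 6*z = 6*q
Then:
No Solution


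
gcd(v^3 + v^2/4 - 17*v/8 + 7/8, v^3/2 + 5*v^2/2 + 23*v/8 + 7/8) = 1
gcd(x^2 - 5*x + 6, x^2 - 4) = x - 2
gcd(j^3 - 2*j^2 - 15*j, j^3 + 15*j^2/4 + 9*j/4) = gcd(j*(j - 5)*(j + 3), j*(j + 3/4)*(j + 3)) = j^2 + 3*j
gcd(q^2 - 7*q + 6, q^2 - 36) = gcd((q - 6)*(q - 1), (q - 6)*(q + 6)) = q - 6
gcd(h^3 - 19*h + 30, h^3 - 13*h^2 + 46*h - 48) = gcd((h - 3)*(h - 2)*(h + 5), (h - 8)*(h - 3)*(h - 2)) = h^2 - 5*h + 6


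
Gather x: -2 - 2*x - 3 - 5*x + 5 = -7*x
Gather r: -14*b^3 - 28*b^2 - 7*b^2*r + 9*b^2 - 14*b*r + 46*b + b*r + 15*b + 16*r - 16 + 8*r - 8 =-14*b^3 - 19*b^2 + 61*b + r*(-7*b^2 - 13*b + 24) - 24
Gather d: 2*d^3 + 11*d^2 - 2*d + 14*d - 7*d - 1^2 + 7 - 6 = 2*d^3 + 11*d^2 + 5*d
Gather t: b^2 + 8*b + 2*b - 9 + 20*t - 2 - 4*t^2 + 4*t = b^2 + 10*b - 4*t^2 + 24*t - 11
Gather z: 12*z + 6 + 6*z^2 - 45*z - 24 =6*z^2 - 33*z - 18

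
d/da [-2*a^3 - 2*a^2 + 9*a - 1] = -6*a^2 - 4*a + 9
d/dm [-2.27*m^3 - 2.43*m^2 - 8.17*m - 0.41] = -6.81*m^2 - 4.86*m - 8.17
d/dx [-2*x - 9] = -2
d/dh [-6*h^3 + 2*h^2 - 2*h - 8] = -18*h^2 + 4*h - 2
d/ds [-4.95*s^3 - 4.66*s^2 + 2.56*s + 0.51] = -14.85*s^2 - 9.32*s + 2.56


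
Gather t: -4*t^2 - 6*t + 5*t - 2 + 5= -4*t^2 - t + 3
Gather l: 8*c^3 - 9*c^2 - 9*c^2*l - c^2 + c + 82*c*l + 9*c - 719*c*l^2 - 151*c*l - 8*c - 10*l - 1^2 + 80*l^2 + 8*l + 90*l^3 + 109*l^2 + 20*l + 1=8*c^3 - 10*c^2 + 2*c + 90*l^3 + l^2*(189 - 719*c) + l*(-9*c^2 - 69*c + 18)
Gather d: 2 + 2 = 4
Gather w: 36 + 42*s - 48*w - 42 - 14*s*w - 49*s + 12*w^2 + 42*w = -7*s + 12*w^2 + w*(-14*s - 6) - 6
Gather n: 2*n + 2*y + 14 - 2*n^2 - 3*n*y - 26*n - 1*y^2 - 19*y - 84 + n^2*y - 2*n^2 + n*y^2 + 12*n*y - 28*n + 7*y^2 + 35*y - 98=n^2*(y - 4) + n*(y^2 + 9*y - 52) + 6*y^2 + 18*y - 168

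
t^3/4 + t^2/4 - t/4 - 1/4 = (t/4 + 1/4)*(t - 1)*(t + 1)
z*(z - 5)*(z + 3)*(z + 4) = z^4 + 2*z^3 - 23*z^2 - 60*z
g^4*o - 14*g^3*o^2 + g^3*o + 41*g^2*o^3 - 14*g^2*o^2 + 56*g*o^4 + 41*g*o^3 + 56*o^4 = (g - 8*o)*(g - 7*o)*(g + o)*(g*o + o)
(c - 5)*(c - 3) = c^2 - 8*c + 15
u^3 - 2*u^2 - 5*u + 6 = (u - 3)*(u - 1)*(u + 2)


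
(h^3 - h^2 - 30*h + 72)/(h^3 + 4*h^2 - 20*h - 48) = (h - 3)/(h + 2)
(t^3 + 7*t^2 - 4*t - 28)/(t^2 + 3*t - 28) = (t^2 - 4)/(t - 4)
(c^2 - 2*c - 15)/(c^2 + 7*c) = (c^2 - 2*c - 15)/(c*(c + 7))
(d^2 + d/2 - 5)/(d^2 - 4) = (d + 5/2)/(d + 2)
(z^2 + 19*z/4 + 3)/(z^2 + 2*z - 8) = (z + 3/4)/(z - 2)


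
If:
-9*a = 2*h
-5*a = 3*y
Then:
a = -3*y/5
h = 27*y/10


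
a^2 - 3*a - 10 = (a - 5)*(a + 2)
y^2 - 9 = (y - 3)*(y + 3)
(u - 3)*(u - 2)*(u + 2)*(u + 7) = u^4 + 4*u^3 - 25*u^2 - 16*u + 84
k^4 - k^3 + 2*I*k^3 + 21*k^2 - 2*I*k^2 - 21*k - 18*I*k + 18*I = (k - 1)*(k - 3*I)*(k - I)*(k + 6*I)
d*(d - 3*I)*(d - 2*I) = d^3 - 5*I*d^2 - 6*d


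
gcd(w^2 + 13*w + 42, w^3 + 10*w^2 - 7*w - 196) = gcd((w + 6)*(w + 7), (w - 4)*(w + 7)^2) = w + 7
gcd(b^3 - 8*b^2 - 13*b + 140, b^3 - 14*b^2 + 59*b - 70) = b^2 - 12*b + 35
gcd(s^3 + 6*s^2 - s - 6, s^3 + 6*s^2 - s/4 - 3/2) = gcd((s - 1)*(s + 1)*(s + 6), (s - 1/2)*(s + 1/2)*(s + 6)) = s + 6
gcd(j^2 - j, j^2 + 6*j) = j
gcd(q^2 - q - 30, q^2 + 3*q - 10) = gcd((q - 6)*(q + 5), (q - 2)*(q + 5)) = q + 5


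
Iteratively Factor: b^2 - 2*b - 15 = (b - 5)*(b + 3)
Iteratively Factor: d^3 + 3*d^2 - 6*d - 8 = (d + 4)*(d^2 - d - 2) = (d + 1)*(d + 4)*(d - 2)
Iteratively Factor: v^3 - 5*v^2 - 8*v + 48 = (v + 3)*(v^2 - 8*v + 16) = (v - 4)*(v + 3)*(v - 4)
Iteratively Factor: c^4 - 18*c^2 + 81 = (c + 3)*(c^3 - 3*c^2 - 9*c + 27) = (c - 3)*(c + 3)*(c^2 - 9) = (c - 3)^2*(c + 3)*(c + 3)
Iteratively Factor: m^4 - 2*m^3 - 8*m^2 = (m)*(m^3 - 2*m^2 - 8*m) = m*(m + 2)*(m^2 - 4*m) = m*(m - 4)*(m + 2)*(m)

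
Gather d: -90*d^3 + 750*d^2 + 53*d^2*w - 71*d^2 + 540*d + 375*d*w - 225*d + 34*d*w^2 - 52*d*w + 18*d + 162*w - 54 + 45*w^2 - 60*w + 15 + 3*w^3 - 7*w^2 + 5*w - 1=-90*d^3 + d^2*(53*w + 679) + d*(34*w^2 + 323*w + 333) + 3*w^3 + 38*w^2 + 107*w - 40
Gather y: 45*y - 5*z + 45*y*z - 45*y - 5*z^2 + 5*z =45*y*z - 5*z^2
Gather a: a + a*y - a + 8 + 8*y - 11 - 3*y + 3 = a*y + 5*y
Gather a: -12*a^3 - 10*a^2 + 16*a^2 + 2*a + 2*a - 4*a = -12*a^3 + 6*a^2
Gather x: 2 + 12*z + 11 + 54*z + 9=66*z + 22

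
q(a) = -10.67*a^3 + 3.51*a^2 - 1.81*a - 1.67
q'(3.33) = -333.39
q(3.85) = -565.51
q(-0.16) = -1.25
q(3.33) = -362.78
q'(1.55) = -67.83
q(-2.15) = 124.49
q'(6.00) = -1112.05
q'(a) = -32.01*a^2 + 7.02*a - 1.81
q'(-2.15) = -164.87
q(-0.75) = 6.16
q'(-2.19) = -170.71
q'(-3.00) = -310.96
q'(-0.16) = -3.75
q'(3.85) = -449.25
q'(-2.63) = -241.68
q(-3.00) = 323.44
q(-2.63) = 221.47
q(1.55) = -35.78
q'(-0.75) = -25.08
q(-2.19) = 131.20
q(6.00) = -2190.89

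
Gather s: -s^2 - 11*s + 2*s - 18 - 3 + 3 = -s^2 - 9*s - 18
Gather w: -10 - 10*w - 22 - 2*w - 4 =-12*w - 36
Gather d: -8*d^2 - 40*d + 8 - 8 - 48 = -8*d^2 - 40*d - 48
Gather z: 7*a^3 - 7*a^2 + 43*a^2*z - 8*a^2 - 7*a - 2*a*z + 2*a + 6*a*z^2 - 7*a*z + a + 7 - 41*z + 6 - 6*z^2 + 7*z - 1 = 7*a^3 - 15*a^2 - 4*a + z^2*(6*a - 6) + z*(43*a^2 - 9*a - 34) + 12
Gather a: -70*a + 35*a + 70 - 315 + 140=-35*a - 105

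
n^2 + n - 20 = (n - 4)*(n + 5)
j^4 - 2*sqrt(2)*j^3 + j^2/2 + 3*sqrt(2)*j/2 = j*(j - 3*sqrt(2)/2)*(j - sqrt(2))*(j + sqrt(2)/2)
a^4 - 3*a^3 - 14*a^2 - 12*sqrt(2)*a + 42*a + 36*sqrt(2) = (a - 3)*(a - 3*sqrt(2))*(a + sqrt(2))*(a + 2*sqrt(2))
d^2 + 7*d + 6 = (d + 1)*(d + 6)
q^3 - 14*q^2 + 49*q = q*(q - 7)^2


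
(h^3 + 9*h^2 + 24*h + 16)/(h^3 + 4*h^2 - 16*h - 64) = (h + 1)/(h - 4)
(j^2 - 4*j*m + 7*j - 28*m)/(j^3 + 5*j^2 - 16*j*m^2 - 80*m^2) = (j + 7)/(j^2 + 4*j*m + 5*j + 20*m)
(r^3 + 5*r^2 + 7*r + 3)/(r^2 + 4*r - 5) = (r^3 + 5*r^2 + 7*r + 3)/(r^2 + 4*r - 5)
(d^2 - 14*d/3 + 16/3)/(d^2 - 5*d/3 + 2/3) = (3*d^2 - 14*d + 16)/(3*d^2 - 5*d + 2)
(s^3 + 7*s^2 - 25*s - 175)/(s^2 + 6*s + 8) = (s^3 + 7*s^2 - 25*s - 175)/(s^2 + 6*s + 8)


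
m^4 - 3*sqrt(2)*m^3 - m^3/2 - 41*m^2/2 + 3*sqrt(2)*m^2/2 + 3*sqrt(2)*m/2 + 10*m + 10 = (m - 1)*(m + 1/2)*(m - 5*sqrt(2))*(m + 2*sqrt(2))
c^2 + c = c*(c + 1)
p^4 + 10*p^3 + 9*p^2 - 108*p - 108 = (p - 3)*(p + 1)*(p + 6)^2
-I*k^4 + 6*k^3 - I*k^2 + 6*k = k*(k - I)*(k + 6*I)*(-I*k + 1)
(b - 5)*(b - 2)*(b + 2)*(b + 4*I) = b^4 - 5*b^3 + 4*I*b^3 - 4*b^2 - 20*I*b^2 + 20*b - 16*I*b + 80*I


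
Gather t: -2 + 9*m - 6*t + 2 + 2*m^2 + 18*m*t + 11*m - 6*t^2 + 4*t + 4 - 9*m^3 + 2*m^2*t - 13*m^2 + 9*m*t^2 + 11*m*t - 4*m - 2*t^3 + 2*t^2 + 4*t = -9*m^3 - 11*m^2 + 16*m - 2*t^3 + t^2*(9*m - 4) + t*(2*m^2 + 29*m + 2) + 4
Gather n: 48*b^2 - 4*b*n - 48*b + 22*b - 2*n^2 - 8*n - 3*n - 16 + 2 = 48*b^2 - 26*b - 2*n^2 + n*(-4*b - 11) - 14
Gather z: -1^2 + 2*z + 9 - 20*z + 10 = 18 - 18*z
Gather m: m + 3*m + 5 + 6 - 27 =4*m - 16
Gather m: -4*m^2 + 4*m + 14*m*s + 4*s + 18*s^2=-4*m^2 + m*(14*s + 4) + 18*s^2 + 4*s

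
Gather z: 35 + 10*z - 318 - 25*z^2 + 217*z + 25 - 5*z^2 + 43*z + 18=-30*z^2 + 270*z - 240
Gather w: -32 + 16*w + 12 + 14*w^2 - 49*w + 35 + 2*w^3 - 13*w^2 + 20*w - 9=2*w^3 + w^2 - 13*w + 6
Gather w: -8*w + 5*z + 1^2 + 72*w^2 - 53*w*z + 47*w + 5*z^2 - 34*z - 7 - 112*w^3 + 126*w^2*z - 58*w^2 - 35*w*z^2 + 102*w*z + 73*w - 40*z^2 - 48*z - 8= -112*w^3 + w^2*(126*z + 14) + w*(-35*z^2 + 49*z + 112) - 35*z^2 - 77*z - 14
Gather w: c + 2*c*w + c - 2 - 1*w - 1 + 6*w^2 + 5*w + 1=2*c + 6*w^2 + w*(2*c + 4) - 2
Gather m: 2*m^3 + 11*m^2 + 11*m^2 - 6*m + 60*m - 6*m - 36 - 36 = 2*m^3 + 22*m^2 + 48*m - 72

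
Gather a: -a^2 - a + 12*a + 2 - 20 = -a^2 + 11*a - 18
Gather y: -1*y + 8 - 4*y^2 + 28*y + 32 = -4*y^2 + 27*y + 40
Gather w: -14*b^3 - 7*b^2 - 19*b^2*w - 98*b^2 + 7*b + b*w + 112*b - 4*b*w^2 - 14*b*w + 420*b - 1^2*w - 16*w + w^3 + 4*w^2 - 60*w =-14*b^3 - 105*b^2 + 539*b + w^3 + w^2*(4 - 4*b) + w*(-19*b^2 - 13*b - 77)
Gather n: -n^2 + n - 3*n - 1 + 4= -n^2 - 2*n + 3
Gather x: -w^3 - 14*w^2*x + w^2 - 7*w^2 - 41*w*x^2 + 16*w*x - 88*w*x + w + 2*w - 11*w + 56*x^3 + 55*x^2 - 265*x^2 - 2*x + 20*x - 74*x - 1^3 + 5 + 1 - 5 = -w^3 - 6*w^2 - 8*w + 56*x^3 + x^2*(-41*w - 210) + x*(-14*w^2 - 72*w - 56)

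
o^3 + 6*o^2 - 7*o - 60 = (o - 3)*(o + 4)*(o + 5)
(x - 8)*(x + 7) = x^2 - x - 56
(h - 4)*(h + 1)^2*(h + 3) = h^4 + h^3 - 13*h^2 - 25*h - 12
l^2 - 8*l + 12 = (l - 6)*(l - 2)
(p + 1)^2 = p^2 + 2*p + 1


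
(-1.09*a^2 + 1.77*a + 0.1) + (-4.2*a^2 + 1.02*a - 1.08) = -5.29*a^2 + 2.79*a - 0.98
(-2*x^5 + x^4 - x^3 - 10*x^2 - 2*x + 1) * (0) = 0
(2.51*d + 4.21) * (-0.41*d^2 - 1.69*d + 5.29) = -1.0291*d^3 - 5.968*d^2 + 6.163*d + 22.2709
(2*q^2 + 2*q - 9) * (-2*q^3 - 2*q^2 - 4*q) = -4*q^5 - 8*q^4 + 6*q^3 + 10*q^2 + 36*q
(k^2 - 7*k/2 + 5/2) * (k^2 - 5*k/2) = k^4 - 6*k^3 + 45*k^2/4 - 25*k/4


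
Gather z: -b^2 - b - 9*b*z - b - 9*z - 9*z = -b^2 - 2*b + z*(-9*b - 18)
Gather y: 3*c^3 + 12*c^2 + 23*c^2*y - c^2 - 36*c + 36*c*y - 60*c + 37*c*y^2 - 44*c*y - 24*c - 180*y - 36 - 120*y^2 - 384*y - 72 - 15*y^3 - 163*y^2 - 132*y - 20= 3*c^3 + 11*c^2 - 120*c - 15*y^3 + y^2*(37*c - 283) + y*(23*c^2 - 8*c - 696) - 128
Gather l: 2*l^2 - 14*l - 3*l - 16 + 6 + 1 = 2*l^2 - 17*l - 9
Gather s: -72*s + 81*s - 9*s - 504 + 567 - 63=0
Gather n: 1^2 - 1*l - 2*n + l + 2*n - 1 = 0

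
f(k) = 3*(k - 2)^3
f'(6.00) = 144.00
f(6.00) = 192.00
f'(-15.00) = 2601.00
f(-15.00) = -14739.00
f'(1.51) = 2.16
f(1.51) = -0.35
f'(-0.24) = 45.16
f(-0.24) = -33.72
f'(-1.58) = 115.35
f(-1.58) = -137.65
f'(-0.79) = 70.06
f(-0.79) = -65.15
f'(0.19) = 29.48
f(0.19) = -17.79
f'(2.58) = 3.03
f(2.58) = 0.59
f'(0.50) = 20.25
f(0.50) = -10.12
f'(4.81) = 71.06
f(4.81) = 66.56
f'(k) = 9*(k - 2)^2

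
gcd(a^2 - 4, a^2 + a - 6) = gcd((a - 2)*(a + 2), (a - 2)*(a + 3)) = a - 2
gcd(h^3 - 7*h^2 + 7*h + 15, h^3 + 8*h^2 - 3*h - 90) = h - 3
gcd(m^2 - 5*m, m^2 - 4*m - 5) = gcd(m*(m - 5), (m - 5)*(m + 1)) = m - 5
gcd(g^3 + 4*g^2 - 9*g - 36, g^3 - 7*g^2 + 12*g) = g - 3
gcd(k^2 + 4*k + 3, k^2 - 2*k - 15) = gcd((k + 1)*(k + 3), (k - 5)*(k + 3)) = k + 3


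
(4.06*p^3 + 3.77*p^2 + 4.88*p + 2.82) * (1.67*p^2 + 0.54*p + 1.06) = 6.7802*p^5 + 8.4883*p^4 + 14.489*p^3 + 11.3408*p^2 + 6.6956*p + 2.9892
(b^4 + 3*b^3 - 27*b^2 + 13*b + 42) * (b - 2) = b^5 + b^4 - 33*b^3 + 67*b^2 + 16*b - 84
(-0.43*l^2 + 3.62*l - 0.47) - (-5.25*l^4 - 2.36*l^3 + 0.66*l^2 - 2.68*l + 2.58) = 5.25*l^4 + 2.36*l^3 - 1.09*l^2 + 6.3*l - 3.05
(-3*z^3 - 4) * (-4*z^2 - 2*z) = 12*z^5 + 6*z^4 + 16*z^2 + 8*z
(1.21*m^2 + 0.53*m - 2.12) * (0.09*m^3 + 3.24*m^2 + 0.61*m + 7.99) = 0.1089*m^5 + 3.9681*m^4 + 2.2645*m^3 + 3.1224*m^2 + 2.9415*m - 16.9388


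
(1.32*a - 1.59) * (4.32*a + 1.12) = 5.7024*a^2 - 5.3904*a - 1.7808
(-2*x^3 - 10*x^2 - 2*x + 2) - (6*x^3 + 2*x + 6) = -8*x^3 - 10*x^2 - 4*x - 4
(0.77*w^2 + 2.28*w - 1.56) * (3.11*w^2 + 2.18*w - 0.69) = 2.3947*w^4 + 8.7694*w^3 - 0.412500000000001*w^2 - 4.974*w + 1.0764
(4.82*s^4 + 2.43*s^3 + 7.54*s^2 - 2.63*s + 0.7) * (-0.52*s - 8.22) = -2.5064*s^5 - 40.884*s^4 - 23.8954*s^3 - 60.6112*s^2 + 21.2546*s - 5.754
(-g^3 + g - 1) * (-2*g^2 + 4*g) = 2*g^5 - 4*g^4 - 2*g^3 + 6*g^2 - 4*g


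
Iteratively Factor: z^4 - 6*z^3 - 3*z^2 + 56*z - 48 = (z + 3)*(z^3 - 9*z^2 + 24*z - 16) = (z - 4)*(z + 3)*(z^2 - 5*z + 4) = (z - 4)^2*(z + 3)*(z - 1)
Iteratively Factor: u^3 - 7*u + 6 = (u - 1)*(u^2 + u - 6) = (u - 1)*(u + 3)*(u - 2)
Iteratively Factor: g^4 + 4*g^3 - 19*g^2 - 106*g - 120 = (g + 3)*(g^3 + g^2 - 22*g - 40) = (g - 5)*(g + 3)*(g^2 + 6*g + 8) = (g - 5)*(g + 3)*(g + 4)*(g + 2)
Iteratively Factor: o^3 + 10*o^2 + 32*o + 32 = (o + 2)*(o^2 + 8*o + 16) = (o + 2)*(o + 4)*(o + 4)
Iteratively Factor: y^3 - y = (y - 1)*(y^2 + y) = y*(y - 1)*(y + 1)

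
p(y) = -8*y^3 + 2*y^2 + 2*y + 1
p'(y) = -24*y^2 + 4*y + 2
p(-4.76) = 899.60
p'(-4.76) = -560.82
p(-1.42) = 25.10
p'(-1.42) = -52.07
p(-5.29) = 1230.68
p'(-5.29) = -690.78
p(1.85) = -39.11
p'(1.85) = -72.74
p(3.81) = -404.80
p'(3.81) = -331.15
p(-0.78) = 4.45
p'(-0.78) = -15.72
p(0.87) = -1.01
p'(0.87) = -12.69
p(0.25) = 1.50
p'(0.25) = 1.50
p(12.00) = -13511.00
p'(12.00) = -3406.00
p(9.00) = -5651.00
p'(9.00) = -1906.00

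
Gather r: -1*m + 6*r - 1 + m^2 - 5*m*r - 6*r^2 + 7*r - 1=m^2 - m - 6*r^2 + r*(13 - 5*m) - 2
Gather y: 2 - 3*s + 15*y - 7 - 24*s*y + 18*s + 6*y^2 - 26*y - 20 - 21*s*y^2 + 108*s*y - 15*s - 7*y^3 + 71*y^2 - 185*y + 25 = -7*y^3 + y^2*(77 - 21*s) + y*(84*s - 196)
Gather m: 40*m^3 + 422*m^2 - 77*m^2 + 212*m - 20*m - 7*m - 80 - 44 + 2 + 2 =40*m^3 + 345*m^2 + 185*m - 120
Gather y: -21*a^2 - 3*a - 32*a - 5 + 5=-21*a^2 - 35*a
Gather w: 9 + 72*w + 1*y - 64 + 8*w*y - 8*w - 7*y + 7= w*(8*y + 64) - 6*y - 48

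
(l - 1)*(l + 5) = l^2 + 4*l - 5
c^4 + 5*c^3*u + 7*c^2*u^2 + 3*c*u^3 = c*(c + u)^2*(c + 3*u)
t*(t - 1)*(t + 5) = t^3 + 4*t^2 - 5*t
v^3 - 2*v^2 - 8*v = v*(v - 4)*(v + 2)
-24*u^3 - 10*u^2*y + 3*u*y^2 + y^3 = (-3*u + y)*(2*u + y)*(4*u + y)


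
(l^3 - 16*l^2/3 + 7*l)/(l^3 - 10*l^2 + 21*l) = (l - 7/3)/(l - 7)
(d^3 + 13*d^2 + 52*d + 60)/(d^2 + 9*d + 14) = (d^2 + 11*d + 30)/(d + 7)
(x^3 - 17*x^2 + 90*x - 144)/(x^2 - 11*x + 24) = x - 6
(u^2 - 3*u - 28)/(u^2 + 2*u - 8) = (u - 7)/(u - 2)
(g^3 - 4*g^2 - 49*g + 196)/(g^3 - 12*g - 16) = (g^2 - 49)/(g^2 + 4*g + 4)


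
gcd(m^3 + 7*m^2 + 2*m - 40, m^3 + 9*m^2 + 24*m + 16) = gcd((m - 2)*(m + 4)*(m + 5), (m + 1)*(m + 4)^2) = m + 4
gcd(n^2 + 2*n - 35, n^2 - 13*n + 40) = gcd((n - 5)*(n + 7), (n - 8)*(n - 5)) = n - 5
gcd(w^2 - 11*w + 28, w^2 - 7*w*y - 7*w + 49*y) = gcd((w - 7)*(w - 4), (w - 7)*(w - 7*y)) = w - 7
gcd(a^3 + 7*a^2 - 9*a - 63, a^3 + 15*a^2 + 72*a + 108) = a + 3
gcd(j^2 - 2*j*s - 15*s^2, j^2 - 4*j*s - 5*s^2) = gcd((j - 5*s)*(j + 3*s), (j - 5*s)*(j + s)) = -j + 5*s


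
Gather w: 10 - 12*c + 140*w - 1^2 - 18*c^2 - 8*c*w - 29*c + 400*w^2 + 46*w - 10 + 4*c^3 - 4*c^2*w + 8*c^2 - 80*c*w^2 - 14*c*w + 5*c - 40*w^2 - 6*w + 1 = 4*c^3 - 10*c^2 - 36*c + w^2*(360 - 80*c) + w*(-4*c^2 - 22*c + 180)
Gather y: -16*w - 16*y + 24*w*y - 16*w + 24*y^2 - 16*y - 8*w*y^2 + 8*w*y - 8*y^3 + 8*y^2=-32*w - 8*y^3 + y^2*(32 - 8*w) + y*(32*w - 32)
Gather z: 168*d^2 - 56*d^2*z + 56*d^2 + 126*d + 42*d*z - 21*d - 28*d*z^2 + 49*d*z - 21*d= 224*d^2 - 28*d*z^2 + 84*d + z*(-56*d^2 + 91*d)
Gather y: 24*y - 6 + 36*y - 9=60*y - 15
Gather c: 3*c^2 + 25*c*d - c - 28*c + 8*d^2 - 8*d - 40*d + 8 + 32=3*c^2 + c*(25*d - 29) + 8*d^2 - 48*d + 40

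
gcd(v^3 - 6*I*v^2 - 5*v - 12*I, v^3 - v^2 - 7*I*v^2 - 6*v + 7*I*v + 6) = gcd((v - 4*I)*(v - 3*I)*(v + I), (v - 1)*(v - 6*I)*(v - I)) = 1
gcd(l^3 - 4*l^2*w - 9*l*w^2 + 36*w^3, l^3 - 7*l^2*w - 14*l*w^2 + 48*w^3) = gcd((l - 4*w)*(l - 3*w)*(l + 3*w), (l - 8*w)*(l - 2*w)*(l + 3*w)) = l + 3*w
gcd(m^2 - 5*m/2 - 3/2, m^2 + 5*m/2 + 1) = m + 1/2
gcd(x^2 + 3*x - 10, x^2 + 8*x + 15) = x + 5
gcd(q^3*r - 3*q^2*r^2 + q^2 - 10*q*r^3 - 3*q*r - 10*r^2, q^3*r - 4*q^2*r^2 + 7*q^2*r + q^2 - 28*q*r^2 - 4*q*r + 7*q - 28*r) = q*r + 1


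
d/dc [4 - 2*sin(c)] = -2*cos(c)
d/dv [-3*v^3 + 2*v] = 2 - 9*v^2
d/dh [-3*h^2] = -6*h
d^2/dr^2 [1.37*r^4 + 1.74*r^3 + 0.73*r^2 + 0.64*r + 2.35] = 16.44*r^2 + 10.44*r + 1.46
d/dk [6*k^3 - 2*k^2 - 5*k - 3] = 18*k^2 - 4*k - 5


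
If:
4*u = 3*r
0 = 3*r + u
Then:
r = 0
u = 0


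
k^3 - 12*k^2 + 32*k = k*(k - 8)*(k - 4)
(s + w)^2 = s^2 + 2*s*w + w^2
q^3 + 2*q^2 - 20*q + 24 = (q - 2)^2*(q + 6)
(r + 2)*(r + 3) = r^2 + 5*r + 6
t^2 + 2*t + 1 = (t + 1)^2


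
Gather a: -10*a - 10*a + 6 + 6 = 12 - 20*a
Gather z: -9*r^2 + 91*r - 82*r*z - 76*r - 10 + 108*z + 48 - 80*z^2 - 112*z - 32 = -9*r^2 + 15*r - 80*z^2 + z*(-82*r - 4) + 6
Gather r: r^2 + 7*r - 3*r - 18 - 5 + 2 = r^2 + 4*r - 21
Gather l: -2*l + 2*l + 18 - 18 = 0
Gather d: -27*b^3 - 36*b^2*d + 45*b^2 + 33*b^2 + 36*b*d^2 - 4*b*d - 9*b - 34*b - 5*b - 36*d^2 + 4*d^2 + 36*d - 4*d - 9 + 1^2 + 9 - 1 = -27*b^3 + 78*b^2 - 48*b + d^2*(36*b - 32) + d*(-36*b^2 - 4*b + 32)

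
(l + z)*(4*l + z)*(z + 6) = 4*l^2*z + 24*l^2 + 5*l*z^2 + 30*l*z + z^3 + 6*z^2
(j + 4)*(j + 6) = j^2 + 10*j + 24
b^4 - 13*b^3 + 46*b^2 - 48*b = b*(b - 8)*(b - 3)*(b - 2)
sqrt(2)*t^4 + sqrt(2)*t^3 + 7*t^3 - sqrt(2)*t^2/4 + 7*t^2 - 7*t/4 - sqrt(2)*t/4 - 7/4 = (t - 1/2)*(t + 1)*(t + 7*sqrt(2)/2)*(sqrt(2)*t + sqrt(2)/2)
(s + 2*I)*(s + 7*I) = s^2 + 9*I*s - 14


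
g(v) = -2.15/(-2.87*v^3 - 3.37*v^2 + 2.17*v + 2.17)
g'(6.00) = -0.00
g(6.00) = 0.00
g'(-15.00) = -0.00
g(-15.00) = -0.00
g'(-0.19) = 2.46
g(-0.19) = -1.30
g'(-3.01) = -0.06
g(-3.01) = -0.05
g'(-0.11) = 1.68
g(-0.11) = -1.13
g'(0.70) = -13.11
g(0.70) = -2.04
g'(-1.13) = -13.17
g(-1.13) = 4.84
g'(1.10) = -3.02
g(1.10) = 0.64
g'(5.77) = -0.00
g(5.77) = 0.00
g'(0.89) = -65.47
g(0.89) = 3.64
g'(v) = -2.15*(8.61*v^2 + 6.74*v - 2.17)/(-2.87*v^3 - 3.37*v^2 + 2.17*v + 2.17)^2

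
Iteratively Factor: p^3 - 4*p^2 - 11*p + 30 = (p - 2)*(p^2 - 2*p - 15) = (p - 5)*(p - 2)*(p + 3)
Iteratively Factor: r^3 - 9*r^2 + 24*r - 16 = (r - 4)*(r^2 - 5*r + 4) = (r - 4)^2*(r - 1)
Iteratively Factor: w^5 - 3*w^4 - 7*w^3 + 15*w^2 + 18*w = (w - 3)*(w^4 - 7*w^2 - 6*w) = (w - 3)*(w + 2)*(w^3 - 2*w^2 - 3*w) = (w - 3)^2*(w + 2)*(w^2 + w) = (w - 3)^2*(w + 1)*(w + 2)*(w)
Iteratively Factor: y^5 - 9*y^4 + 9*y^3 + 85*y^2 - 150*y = (y - 5)*(y^4 - 4*y^3 - 11*y^2 + 30*y) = y*(y - 5)*(y^3 - 4*y^2 - 11*y + 30) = y*(y - 5)*(y - 2)*(y^2 - 2*y - 15) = y*(y - 5)*(y - 2)*(y + 3)*(y - 5)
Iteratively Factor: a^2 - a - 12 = (a + 3)*(a - 4)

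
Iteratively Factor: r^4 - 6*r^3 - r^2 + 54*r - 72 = (r - 4)*(r^3 - 2*r^2 - 9*r + 18) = (r - 4)*(r - 3)*(r^2 + r - 6) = (r - 4)*(r - 3)*(r - 2)*(r + 3)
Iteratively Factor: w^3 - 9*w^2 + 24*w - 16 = (w - 4)*(w^2 - 5*w + 4) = (w - 4)^2*(w - 1)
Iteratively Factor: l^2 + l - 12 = (l + 4)*(l - 3)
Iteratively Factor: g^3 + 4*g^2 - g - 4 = (g + 1)*(g^2 + 3*g - 4) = (g - 1)*(g + 1)*(g + 4)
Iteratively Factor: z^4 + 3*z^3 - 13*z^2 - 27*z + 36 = (z + 4)*(z^3 - z^2 - 9*z + 9) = (z - 1)*(z + 4)*(z^2 - 9) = (z - 1)*(z + 3)*(z + 4)*(z - 3)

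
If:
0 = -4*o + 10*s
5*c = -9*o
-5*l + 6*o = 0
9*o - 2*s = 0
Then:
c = 0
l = 0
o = 0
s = 0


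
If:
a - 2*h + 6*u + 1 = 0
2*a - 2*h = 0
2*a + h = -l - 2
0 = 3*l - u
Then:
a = -7/11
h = -7/11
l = -1/11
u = -3/11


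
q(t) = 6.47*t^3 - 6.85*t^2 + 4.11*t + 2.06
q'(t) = 19.41*t^2 - 13.7*t + 4.11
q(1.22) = 8.63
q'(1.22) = 16.29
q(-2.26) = -116.90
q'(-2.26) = 134.21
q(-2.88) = -221.15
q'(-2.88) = 204.56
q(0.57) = 3.38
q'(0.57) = 2.61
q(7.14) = 2037.24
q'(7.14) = 895.81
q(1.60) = 17.60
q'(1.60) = 31.88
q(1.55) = 16.07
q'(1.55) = 29.51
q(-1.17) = -22.49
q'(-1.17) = 46.71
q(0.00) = 2.06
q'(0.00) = 4.11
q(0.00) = 2.06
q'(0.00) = 4.11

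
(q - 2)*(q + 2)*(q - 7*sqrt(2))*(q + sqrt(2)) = q^4 - 6*sqrt(2)*q^3 - 18*q^2 + 24*sqrt(2)*q + 56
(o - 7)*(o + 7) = o^2 - 49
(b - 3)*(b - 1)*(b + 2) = b^3 - 2*b^2 - 5*b + 6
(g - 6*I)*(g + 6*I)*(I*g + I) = I*g^3 + I*g^2 + 36*I*g + 36*I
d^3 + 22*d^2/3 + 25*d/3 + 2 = (d + 1/3)*(d + 1)*(d + 6)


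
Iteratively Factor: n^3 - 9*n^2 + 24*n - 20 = (n - 2)*(n^2 - 7*n + 10) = (n - 5)*(n - 2)*(n - 2)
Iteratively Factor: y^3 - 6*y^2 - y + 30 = (y - 3)*(y^2 - 3*y - 10) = (y - 3)*(y + 2)*(y - 5)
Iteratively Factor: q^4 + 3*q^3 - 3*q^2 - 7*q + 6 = (q + 2)*(q^3 + q^2 - 5*q + 3) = (q - 1)*(q + 2)*(q^2 + 2*q - 3) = (q - 1)*(q + 2)*(q + 3)*(q - 1)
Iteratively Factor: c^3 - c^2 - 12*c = (c + 3)*(c^2 - 4*c) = c*(c + 3)*(c - 4)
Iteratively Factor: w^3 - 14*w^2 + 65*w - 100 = (w - 5)*(w^2 - 9*w + 20) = (w - 5)*(w - 4)*(w - 5)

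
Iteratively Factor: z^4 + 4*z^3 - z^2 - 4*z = (z - 1)*(z^3 + 5*z^2 + 4*z) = (z - 1)*(z + 1)*(z^2 + 4*z) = (z - 1)*(z + 1)*(z + 4)*(z)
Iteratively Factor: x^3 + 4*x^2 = (x + 4)*(x^2) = x*(x + 4)*(x)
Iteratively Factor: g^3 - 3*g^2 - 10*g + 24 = (g - 4)*(g^2 + g - 6) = (g - 4)*(g - 2)*(g + 3)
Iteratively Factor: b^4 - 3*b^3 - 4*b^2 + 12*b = (b - 3)*(b^3 - 4*b) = (b - 3)*(b - 2)*(b^2 + 2*b) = b*(b - 3)*(b - 2)*(b + 2)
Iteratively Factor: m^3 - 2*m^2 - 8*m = (m + 2)*(m^2 - 4*m) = m*(m + 2)*(m - 4)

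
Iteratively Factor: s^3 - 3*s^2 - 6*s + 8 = (s - 4)*(s^2 + s - 2) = (s - 4)*(s - 1)*(s + 2)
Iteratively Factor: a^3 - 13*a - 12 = (a + 1)*(a^2 - a - 12) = (a - 4)*(a + 1)*(a + 3)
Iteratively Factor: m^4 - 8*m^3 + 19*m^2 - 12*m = (m - 3)*(m^3 - 5*m^2 + 4*m) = (m - 4)*(m - 3)*(m^2 - m) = (m - 4)*(m - 3)*(m - 1)*(m)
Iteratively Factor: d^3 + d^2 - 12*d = (d)*(d^2 + d - 12) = d*(d + 4)*(d - 3)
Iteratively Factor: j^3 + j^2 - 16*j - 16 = (j + 1)*(j^2 - 16) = (j - 4)*(j + 1)*(j + 4)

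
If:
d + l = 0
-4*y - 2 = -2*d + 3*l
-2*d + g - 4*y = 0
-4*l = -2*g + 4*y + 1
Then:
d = 3/13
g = -5/13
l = -3/13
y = -11/52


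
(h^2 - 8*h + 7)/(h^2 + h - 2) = (h - 7)/(h + 2)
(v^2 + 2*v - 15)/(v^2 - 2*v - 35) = (v - 3)/(v - 7)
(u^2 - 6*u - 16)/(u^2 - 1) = (u^2 - 6*u - 16)/(u^2 - 1)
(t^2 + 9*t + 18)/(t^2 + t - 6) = (t + 6)/(t - 2)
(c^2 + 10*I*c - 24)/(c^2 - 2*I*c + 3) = (c^2 + 10*I*c - 24)/(c^2 - 2*I*c + 3)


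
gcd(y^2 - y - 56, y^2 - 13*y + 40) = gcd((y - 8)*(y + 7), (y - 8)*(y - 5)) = y - 8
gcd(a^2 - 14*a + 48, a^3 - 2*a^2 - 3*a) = 1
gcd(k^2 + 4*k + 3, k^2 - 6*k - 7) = k + 1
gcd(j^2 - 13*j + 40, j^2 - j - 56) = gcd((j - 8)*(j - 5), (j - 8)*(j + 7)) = j - 8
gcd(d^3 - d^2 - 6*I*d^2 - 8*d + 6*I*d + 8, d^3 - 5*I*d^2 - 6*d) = d - 2*I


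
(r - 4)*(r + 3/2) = r^2 - 5*r/2 - 6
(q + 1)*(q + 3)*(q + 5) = q^3 + 9*q^2 + 23*q + 15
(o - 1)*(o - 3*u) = o^2 - 3*o*u - o + 3*u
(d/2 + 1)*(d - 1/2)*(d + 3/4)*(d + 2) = d^4/2 + 17*d^3/8 + 37*d^2/16 - d/4 - 3/4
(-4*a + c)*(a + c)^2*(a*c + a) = -4*a^4*c - 4*a^4 - 7*a^3*c^2 - 7*a^3*c - 2*a^2*c^3 - 2*a^2*c^2 + a*c^4 + a*c^3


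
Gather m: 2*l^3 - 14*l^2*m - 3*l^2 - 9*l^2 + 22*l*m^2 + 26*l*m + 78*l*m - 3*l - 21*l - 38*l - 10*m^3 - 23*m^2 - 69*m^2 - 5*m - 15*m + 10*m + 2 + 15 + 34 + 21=2*l^3 - 12*l^2 - 62*l - 10*m^3 + m^2*(22*l - 92) + m*(-14*l^2 + 104*l - 10) + 72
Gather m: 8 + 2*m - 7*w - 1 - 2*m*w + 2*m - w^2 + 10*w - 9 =m*(4 - 2*w) - w^2 + 3*w - 2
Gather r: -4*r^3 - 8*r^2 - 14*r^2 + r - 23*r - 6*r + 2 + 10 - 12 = -4*r^3 - 22*r^2 - 28*r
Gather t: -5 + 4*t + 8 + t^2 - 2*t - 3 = t^2 + 2*t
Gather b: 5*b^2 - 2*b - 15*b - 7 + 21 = 5*b^2 - 17*b + 14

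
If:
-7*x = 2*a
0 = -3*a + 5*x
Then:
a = 0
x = 0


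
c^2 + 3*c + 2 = (c + 1)*(c + 2)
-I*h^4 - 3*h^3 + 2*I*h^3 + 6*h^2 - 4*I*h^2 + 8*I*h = h*(h - 2)*(h - 4*I)*(-I*h + 1)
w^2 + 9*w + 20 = (w + 4)*(w + 5)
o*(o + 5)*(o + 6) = o^3 + 11*o^2 + 30*o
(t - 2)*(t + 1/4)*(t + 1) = t^3 - 3*t^2/4 - 9*t/4 - 1/2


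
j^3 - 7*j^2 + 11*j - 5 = (j - 5)*(j - 1)^2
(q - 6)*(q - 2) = q^2 - 8*q + 12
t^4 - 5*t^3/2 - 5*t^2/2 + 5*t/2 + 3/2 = (t - 3)*(t - 1)*(t + 1/2)*(t + 1)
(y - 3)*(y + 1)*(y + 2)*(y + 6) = y^4 + 6*y^3 - 7*y^2 - 48*y - 36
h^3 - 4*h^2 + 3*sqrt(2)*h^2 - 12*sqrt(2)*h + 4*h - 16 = (h - 4)*(h + sqrt(2))*(h + 2*sqrt(2))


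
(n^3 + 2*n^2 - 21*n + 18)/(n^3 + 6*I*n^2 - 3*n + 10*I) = (n^3 + 2*n^2 - 21*n + 18)/(n^3 + 6*I*n^2 - 3*n + 10*I)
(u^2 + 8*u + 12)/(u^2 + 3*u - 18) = (u + 2)/(u - 3)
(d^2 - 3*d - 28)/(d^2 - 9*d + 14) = (d + 4)/(d - 2)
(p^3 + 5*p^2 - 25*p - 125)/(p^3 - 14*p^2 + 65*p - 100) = (p^2 + 10*p + 25)/(p^2 - 9*p + 20)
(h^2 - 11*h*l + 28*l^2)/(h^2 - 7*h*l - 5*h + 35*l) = (h - 4*l)/(h - 5)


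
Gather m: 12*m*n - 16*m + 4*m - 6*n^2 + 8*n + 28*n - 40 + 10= m*(12*n - 12) - 6*n^2 + 36*n - 30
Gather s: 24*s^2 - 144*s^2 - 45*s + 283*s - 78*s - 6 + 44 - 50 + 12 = -120*s^2 + 160*s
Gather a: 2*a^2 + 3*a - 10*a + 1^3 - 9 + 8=2*a^2 - 7*a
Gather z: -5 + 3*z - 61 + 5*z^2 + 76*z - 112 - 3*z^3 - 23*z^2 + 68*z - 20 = -3*z^3 - 18*z^2 + 147*z - 198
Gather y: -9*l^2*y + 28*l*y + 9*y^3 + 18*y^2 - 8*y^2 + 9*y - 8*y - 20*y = 9*y^3 + 10*y^2 + y*(-9*l^2 + 28*l - 19)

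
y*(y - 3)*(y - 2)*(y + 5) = y^4 - 19*y^2 + 30*y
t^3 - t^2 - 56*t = t*(t - 8)*(t + 7)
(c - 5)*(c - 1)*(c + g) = c^3 + c^2*g - 6*c^2 - 6*c*g + 5*c + 5*g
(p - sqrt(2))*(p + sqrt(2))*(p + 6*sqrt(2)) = p^3 + 6*sqrt(2)*p^2 - 2*p - 12*sqrt(2)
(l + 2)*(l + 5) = l^2 + 7*l + 10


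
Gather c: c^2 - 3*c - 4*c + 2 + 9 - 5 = c^2 - 7*c + 6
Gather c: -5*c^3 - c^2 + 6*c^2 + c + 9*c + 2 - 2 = -5*c^3 + 5*c^2 + 10*c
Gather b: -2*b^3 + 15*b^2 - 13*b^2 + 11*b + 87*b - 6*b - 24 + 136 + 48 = -2*b^3 + 2*b^2 + 92*b + 160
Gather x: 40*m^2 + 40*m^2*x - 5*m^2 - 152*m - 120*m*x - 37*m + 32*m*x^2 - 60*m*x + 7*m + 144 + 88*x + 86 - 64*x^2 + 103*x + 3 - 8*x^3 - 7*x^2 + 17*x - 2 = 35*m^2 - 182*m - 8*x^3 + x^2*(32*m - 71) + x*(40*m^2 - 180*m + 208) + 231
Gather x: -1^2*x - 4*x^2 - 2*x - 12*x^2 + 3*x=-16*x^2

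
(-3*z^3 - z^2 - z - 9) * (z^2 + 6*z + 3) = -3*z^5 - 19*z^4 - 16*z^3 - 18*z^2 - 57*z - 27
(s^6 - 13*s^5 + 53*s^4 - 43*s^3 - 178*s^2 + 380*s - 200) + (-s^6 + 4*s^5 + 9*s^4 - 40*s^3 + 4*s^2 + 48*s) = -9*s^5 + 62*s^4 - 83*s^3 - 174*s^2 + 428*s - 200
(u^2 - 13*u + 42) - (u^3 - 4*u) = -u^3 + u^2 - 9*u + 42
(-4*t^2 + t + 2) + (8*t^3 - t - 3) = 8*t^3 - 4*t^2 - 1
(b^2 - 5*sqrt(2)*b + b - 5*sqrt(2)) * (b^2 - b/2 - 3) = b^4 - 5*sqrt(2)*b^3 + b^3/2 - 5*sqrt(2)*b^2/2 - 7*b^2/2 - 3*b + 35*sqrt(2)*b/2 + 15*sqrt(2)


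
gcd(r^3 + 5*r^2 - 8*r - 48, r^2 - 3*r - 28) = r + 4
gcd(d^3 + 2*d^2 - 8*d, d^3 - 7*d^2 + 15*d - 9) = 1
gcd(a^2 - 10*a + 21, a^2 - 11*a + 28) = a - 7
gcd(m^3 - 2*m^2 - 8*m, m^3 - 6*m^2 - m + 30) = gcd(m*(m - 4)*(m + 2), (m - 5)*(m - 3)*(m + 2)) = m + 2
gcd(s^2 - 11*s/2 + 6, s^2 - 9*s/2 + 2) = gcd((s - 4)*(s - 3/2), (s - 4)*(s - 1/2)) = s - 4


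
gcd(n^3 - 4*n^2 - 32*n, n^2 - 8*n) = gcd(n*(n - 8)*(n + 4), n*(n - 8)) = n^2 - 8*n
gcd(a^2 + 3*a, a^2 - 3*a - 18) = a + 3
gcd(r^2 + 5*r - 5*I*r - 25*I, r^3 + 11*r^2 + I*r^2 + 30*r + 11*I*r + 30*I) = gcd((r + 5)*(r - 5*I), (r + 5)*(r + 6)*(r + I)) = r + 5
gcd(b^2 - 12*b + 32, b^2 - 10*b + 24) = b - 4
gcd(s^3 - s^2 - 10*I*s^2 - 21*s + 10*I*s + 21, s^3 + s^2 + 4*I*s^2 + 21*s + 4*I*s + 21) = s - 3*I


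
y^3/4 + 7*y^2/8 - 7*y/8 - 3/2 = (y/4 + 1)*(y - 3/2)*(y + 1)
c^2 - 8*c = c*(c - 8)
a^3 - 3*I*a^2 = a^2*(a - 3*I)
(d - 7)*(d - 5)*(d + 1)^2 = d^4 - 10*d^3 + 12*d^2 + 58*d + 35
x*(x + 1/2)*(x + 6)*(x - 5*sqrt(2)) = x^4 - 5*sqrt(2)*x^3 + 13*x^3/2 - 65*sqrt(2)*x^2/2 + 3*x^2 - 15*sqrt(2)*x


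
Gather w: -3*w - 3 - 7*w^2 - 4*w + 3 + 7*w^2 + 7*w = 0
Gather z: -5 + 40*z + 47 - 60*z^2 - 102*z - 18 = -60*z^2 - 62*z + 24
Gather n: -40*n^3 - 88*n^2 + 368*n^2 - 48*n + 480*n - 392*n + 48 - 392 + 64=-40*n^3 + 280*n^2 + 40*n - 280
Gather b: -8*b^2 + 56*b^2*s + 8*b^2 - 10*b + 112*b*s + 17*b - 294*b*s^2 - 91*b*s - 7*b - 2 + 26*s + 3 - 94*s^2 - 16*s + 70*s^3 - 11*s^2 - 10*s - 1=56*b^2*s + b*(-294*s^2 + 21*s) + 70*s^3 - 105*s^2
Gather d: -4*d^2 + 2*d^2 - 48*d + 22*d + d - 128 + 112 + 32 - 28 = -2*d^2 - 25*d - 12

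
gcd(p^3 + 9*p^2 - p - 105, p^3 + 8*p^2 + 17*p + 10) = p + 5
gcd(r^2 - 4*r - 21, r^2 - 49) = r - 7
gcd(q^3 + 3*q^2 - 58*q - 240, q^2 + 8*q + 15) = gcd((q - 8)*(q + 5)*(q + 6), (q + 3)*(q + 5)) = q + 5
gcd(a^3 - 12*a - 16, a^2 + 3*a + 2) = a + 2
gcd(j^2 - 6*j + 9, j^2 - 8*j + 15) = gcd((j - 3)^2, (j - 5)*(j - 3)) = j - 3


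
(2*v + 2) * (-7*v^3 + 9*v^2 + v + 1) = -14*v^4 + 4*v^3 + 20*v^2 + 4*v + 2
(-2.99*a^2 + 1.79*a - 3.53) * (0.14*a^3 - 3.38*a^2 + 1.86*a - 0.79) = -0.4186*a^5 + 10.3568*a^4 - 12.1058*a^3 + 17.6229*a^2 - 7.9799*a + 2.7887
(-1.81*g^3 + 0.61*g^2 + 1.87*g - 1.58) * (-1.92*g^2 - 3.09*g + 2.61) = 3.4752*g^5 + 4.4217*g^4 - 10.1994*g^3 - 1.1526*g^2 + 9.7629*g - 4.1238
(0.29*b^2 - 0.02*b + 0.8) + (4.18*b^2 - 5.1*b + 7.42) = 4.47*b^2 - 5.12*b + 8.22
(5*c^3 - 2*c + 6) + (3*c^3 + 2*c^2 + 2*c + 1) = 8*c^3 + 2*c^2 + 7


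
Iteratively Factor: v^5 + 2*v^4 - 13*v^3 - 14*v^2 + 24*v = (v + 2)*(v^4 - 13*v^2 + 12*v) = (v - 1)*(v + 2)*(v^3 + v^2 - 12*v) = v*(v - 1)*(v + 2)*(v^2 + v - 12) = v*(v - 3)*(v - 1)*(v + 2)*(v + 4)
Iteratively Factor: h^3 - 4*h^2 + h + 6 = (h + 1)*(h^2 - 5*h + 6) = (h - 3)*(h + 1)*(h - 2)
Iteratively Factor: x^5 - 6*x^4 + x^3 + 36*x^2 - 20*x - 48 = (x - 3)*(x^4 - 3*x^3 - 8*x^2 + 12*x + 16) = (x - 3)*(x - 2)*(x^3 - x^2 - 10*x - 8) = (x - 4)*(x - 3)*(x - 2)*(x^2 + 3*x + 2) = (x - 4)*(x - 3)*(x - 2)*(x + 1)*(x + 2)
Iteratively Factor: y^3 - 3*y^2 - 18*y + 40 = (y - 5)*(y^2 + 2*y - 8) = (y - 5)*(y - 2)*(y + 4)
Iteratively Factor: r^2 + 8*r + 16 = (r + 4)*(r + 4)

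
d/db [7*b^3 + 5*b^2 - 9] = b*(21*b + 10)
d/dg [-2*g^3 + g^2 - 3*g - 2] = -6*g^2 + 2*g - 3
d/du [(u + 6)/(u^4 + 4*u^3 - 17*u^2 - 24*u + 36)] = (-3*u^2 + 4*u + 5)/(u^6 - 4*u^5 - 6*u^4 + 32*u^3 + u^2 - 60*u + 36)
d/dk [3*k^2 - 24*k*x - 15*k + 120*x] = 6*k - 24*x - 15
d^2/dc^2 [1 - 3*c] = 0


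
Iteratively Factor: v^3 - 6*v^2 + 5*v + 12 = (v - 3)*(v^2 - 3*v - 4) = (v - 4)*(v - 3)*(v + 1)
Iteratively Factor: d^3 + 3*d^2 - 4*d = (d - 1)*(d^2 + 4*d) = (d - 1)*(d + 4)*(d)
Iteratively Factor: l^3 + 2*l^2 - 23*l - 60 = (l + 3)*(l^2 - l - 20) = (l - 5)*(l + 3)*(l + 4)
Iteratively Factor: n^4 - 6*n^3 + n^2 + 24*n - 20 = (n - 5)*(n^3 - n^2 - 4*n + 4) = (n - 5)*(n + 2)*(n^2 - 3*n + 2) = (n - 5)*(n - 1)*(n + 2)*(n - 2)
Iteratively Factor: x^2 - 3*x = (x)*(x - 3)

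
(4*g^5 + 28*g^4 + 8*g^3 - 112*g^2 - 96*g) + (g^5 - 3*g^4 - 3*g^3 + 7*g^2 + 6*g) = 5*g^5 + 25*g^4 + 5*g^3 - 105*g^2 - 90*g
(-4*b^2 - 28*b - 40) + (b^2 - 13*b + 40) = -3*b^2 - 41*b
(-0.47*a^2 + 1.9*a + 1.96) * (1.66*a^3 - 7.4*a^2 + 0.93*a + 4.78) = -0.7802*a^5 + 6.632*a^4 - 11.2435*a^3 - 14.9836*a^2 + 10.9048*a + 9.3688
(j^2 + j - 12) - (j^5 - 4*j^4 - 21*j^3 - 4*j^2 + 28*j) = -j^5 + 4*j^4 + 21*j^3 + 5*j^2 - 27*j - 12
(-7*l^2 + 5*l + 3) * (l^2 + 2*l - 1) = -7*l^4 - 9*l^3 + 20*l^2 + l - 3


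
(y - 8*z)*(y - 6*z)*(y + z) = y^3 - 13*y^2*z + 34*y*z^2 + 48*z^3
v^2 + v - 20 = (v - 4)*(v + 5)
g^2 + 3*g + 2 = (g + 1)*(g + 2)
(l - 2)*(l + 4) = l^2 + 2*l - 8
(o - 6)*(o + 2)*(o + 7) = o^3 + 3*o^2 - 40*o - 84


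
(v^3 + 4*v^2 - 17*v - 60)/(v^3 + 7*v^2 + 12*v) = (v^2 + v - 20)/(v*(v + 4))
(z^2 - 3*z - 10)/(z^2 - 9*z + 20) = (z + 2)/(z - 4)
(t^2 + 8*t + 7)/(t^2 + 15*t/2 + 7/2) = 2*(t + 1)/(2*t + 1)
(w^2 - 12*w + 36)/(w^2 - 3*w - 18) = (w - 6)/(w + 3)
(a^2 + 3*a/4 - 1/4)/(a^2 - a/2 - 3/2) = (4*a - 1)/(2*(2*a - 3))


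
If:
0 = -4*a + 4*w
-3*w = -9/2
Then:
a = 3/2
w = 3/2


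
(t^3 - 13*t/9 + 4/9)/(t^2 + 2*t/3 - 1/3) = (3*t^2 + t - 4)/(3*(t + 1))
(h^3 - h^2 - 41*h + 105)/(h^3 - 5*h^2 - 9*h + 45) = (h + 7)/(h + 3)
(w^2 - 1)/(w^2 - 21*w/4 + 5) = 4*(w^2 - 1)/(4*w^2 - 21*w + 20)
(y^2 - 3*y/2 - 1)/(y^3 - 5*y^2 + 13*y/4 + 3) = 2*(y - 2)/(2*y^2 - 11*y + 12)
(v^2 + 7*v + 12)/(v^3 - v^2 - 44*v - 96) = 1/(v - 8)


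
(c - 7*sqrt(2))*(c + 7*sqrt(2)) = c^2 - 98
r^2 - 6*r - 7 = (r - 7)*(r + 1)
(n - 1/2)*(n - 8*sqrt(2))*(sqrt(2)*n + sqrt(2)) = sqrt(2)*n^3 - 16*n^2 + sqrt(2)*n^2/2 - 8*n - sqrt(2)*n/2 + 8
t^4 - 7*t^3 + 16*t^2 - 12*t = t*(t - 3)*(t - 2)^2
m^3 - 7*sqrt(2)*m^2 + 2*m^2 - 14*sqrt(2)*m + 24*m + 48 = (m + 2)*(m - 4*sqrt(2))*(m - 3*sqrt(2))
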